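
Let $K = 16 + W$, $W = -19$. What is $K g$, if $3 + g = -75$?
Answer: $234$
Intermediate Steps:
$g = -78$ ($g = -3 - 75 = -78$)
$K = -3$ ($K = 16 - 19 = -3$)
$K g = \left(-3\right) \left(-78\right) = 234$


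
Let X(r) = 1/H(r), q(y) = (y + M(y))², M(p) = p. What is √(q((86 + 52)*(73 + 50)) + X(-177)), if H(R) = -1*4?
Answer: √4609866815/2 ≈ 33948.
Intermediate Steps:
H(R) = -4
q(y) = 4*y² (q(y) = (y + y)² = (2*y)² = 4*y²)
X(r) = -¼ (X(r) = 1/(-4) = -¼)
√(q((86 + 52)*(73 + 50)) + X(-177)) = √(4*((86 + 52)*(73 + 50))² - ¼) = √(4*(138*123)² - ¼) = √(4*16974² - ¼) = √(4*288116676 - ¼) = √(1152466704 - ¼) = √(4609866815/4) = √4609866815/2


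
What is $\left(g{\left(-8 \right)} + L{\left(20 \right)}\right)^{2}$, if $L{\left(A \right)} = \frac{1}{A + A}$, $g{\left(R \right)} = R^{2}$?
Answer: $\frac{6558721}{1600} \approx 4099.2$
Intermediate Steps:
$L{\left(A \right)} = \frac{1}{2 A}$
$\left(g{\left(-8 \right)} + L{\left(20 \right)}\right)^{2} = \left(\left(-8\right)^{2} + \frac{1}{2 \cdot 20}\right)^{2} = \left(64 + \frac{1}{2} \cdot \frac{1}{20}\right)^{2} = \left(64 + \frac{1}{40}\right)^{2} = \left(\frac{2561}{40}\right)^{2} = \frac{6558721}{1600}$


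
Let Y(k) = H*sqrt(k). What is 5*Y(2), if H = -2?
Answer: -10*sqrt(2) ≈ -14.142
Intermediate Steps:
Y(k) = -2*sqrt(k)
5*Y(2) = 5*(-2*sqrt(2)) = -10*sqrt(2)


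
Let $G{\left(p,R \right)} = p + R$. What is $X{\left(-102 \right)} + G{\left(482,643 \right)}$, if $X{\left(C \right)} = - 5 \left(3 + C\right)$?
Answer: $1620$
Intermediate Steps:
$G{\left(p,R \right)} = R + p$
$X{\left(C \right)} = -15 - 5 C$
$X{\left(-102 \right)} + G{\left(482,643 \right)} = \left(-15 - -510\right) + \left(643 + 482\right) = \left(-15 + 510\right) + 1125 = 495 + 1125 = 1620$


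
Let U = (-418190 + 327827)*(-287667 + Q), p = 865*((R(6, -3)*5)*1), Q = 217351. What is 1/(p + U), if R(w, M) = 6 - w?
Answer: 1/6353964708 ≈ 1.5738e-10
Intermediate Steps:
p = 0 (p = 865*(((6 - 1*6)*5)*1) = 865*(((6 - 6)*5)*1) = 865*((0*5)*1) = 865*(0*1) = 865*0 = 0)
U = 6353964708 (U = (-418190 + 327827)*(-287667 + 217351) = -90363*(-70316) = 6353964708)
1/(p + U) = 1/(0 + 6353964708) = 1/6353964708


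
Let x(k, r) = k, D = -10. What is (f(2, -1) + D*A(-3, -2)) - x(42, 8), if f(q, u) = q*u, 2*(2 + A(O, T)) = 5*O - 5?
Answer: 76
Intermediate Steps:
A(O, T) = -9/2 + 5*O/2 (A(O, T) = -2 + (5*O - 5)/2 = -2 + (-5 + 5*O)/2 = -2 + (-5/2 + 5*O/2) = -9/2 + 5*O/2)
(f(2, -1) + D*A(-3, -2)) - x(42, 8) = (2*(-1) - 10*(-9/2 + (5/2)*(-3))) - 1*42 = (-2 - 10*(-9/2 - 15/2)) - 42 = (-2 - 10*(-12)) - 42 = (-2 + 120) - 42 = 118 - 42 = 76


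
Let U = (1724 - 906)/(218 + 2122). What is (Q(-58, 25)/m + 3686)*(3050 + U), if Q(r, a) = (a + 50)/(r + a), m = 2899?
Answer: 139833220101187/12436710 ≈ 1.1244e+7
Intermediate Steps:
Q(r, a) = (50 + a)/(a + r)
U = 409/1170 (U = 818/2340 = 818*(1/2340) = 409/1170 ≈ 0.34957)
(Q(-58, 25)/m + 3686)*(3050 + U) = (((50 + 25)/(25 - 58))/2899 + 3686)*(3050 + 409/1170) = ((75/(-33))*(1/2899) + 3686)*(3568909/1170) = (-1/33*75*(1/2899) + 3686)*(3568909/1170) = (-25/11*1/2899 + 3686)*(3568909/1170) = (-25/31889 + 3686)*(3568909/1170) = (117542829/31889)*(3568909/1170) = 139833220101187/12436710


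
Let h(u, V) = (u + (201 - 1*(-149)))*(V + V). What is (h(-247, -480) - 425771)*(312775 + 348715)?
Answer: -347051389990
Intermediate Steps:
h(u, V) = 2*V*(350 + u) (h(u, V) = (u + (201 + 149))*(2*V) = (u + 350)*(2*V) = (350 + u)*(2*V) = 2*V*(350 + u))
(h(-247, -480) - 425771)*(312775 + 348715) = (2*(-480)*(350 - 247) - 425771)*(312775 + 348715) = (2*(-480)*103 - 425771)*661490 = (-98880 - 425771)*661490 = -524651*661490 = -347051389990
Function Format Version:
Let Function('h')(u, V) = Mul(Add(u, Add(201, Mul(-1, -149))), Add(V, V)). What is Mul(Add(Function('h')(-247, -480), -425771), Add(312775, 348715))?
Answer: -347051389990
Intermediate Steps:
Function('h')(u, V) = Mul(2, V, Add(350, u)) (Function('h')(u, V) = Mul(Add(u, Add(201, 149)), Mul(2, V)) = Mul(Add(u, 350), Mul(2, V)) = Mul(Add(350, u), Mul(2, V)) = Mul(2, V, Add(350, u)))
Mul(Add(Function('h')(-247, -480), -425771), Add(312775, 348715)) = Mul(Add(Mul(2, -480, Add(350, -247)), -425771), Add(312775, 348715)) = Mul(Add(Mul(2, -480, 103), -425771), 661490) = Mul(Add(-98880, -425771), 661490) = Mul(-524651, 661490) = -347051389990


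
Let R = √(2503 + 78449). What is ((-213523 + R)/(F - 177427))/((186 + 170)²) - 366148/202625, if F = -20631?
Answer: -9190666494355949/5086106069156000 - √20238/12550539344 ≈ -1.8070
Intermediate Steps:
R = 2*√20238 (R = √80952 = 2*√20238 ≈ 284.52)
((-213523 + R)/(F - 177427))/((186 + 170)²) - 366148/202625 = ((-213523 + 2*√20238)/(-20631 - 177427))/((186 + 170)²) - 366148/202625 = ((-213523 + 2*√20238)/(-198058))/(356²) - 366148*1/202625 = ((-213523 + 2*√20238)*(-1/198058))/126736 - 366148/202625 = (213523/198058 - √20238/99029)*(1/126736) - 366148/202625 = (213523/25101078688 - √20238/12550539344) - 366148/202625 = -9190666494355949/5086106069156000 - √20238/12550539344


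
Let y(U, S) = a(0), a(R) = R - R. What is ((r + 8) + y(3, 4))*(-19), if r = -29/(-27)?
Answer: -4655/27 ≈ -172.41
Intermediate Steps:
a(R) = 0
y(U, S) = 0
r = 29/27 (r = -29*(-1/27) = 29/27 ≈ 1.0741)
((r + 8) + y(3, 4))*(-19) = ((29/27 + 8) + 0)*(-19) = (245/27 + 0)*(-19) = (245/27)*(-19) = -4655/27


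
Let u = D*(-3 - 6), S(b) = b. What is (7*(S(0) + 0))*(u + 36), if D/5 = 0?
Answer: 0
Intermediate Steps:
D = 0 (D = 5*0 = 0)
u = 0 (u = 0*(-3 - 6) = 0*(-9) = 0)
(7*(S(0) + 0))*(u + 36) = (7*(0 + 0))*(0 + 36) = (7*0)*36 = 0*36 = 0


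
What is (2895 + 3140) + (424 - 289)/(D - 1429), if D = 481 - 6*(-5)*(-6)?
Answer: 2269115/376 ≈ 6034.9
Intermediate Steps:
D = 301 (D = 481 + 30*(-6) = 481 - 180 = 301)
(2895 + 3140) + (424 - 289)/(D - 1429) = (2895 + 3140) + (424 - 289)/(301 - 1429) = 6035 + 135/(-1128) = 6035 + 135*(-1/1128) = 6035 - 45/376 = 2269115/376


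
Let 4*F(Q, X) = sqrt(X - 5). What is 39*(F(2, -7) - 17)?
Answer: -663 + 39*I*sqrt(3)/2 ≈ -663.0 + 33.775*I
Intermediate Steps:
F(Q, X) = sqrt(-5 + X)/4 (F(Q, X) = sqrt(X - 5)/4 = sqrt(-5 + X)/4)
39*(F(2, -7) - 17) = 39*(sqrt(-5 - 7)/4 - 17) = 39*(sqrt(-12)/4 - 17) = 39*((2*I*sqrt(3))/4 - 17) = 39*(I*sqrt(3)/2 - 17) = 39*(-17 + I*sqrt(3)/2) = -663 + 39*I*sqrt(3)/2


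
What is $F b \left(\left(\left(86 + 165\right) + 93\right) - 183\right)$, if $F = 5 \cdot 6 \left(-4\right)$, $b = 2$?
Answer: $-38640$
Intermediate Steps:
$F = -120$ ($F = 30 \left(-4\right) = -120$)
$F b \left(\left(\left(86 + 165\right) + 93\right) - 183\right) = \left(-120\right) 2 \left(\left(\left(86 + 165\right) + 93\right) - 183\right) = - 240 \left(\left(251 + 93\right) - 183\right) = - 240 \left(344 - 183\right) = \left(-240\right) 161 = -38640$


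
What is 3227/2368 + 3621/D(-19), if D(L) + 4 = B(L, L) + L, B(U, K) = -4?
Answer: -2829133/21312 ≈ -132.75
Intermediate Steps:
D(L) = -8 + L (D(L) = -4 + (-4 + L) = -8 + L)
3227/2368 + 3621/D(-19) = 3227/2368 + 3621/(-8 - 19) = 3227*(1/2368) + 3621/(-27) = 3227/2368 + 3621*(-1/27) = 3227/2368 - 1207/9 = -2829133/21312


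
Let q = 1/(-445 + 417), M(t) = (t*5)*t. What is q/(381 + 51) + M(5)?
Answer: 1511999/12096 ≈ 125.00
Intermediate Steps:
M(t) = 5*t² (M(t) = (5*t)*t = 5*t²)
q = -1/28 (q = 1/(-28) = -1/28 ≈ -0.035714)
q/(381 + 51) + M(5) = -1/28/(381 + 51) + 5*5² = -1/28/432 + 5*25 = (1/432)*(-1/28) + 125 = -1/12096 + 125 = 1511999/12096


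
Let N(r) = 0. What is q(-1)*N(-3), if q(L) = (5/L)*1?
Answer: 0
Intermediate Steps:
q(L) = 5/L
q(-1)*N(-3) = (5/(-1))*0 = (5*(-1))*0 = -5*0 = 0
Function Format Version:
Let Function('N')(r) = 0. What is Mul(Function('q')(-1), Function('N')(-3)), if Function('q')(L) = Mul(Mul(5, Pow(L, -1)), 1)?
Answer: 0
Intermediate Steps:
Function('q')(L) = Mul(5, Pow(L, -1))
Mul(Function('q')(-1), Function('N')(-3)) = Mul(Mul(5, Pow(-1, -1)), 0) = Mul(Mul(5, -1), 0) = Mul(-5, 0) = 0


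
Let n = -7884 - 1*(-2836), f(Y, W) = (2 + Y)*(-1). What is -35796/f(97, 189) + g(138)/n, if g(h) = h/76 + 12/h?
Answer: 52643356385/145594416 ≈ 361.58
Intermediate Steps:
g(h) = 12/h + h/76 (g(h) = h*(1/76) + 12/h = h/76 + 12/h = 12/h + h/76)
f(Y, W) = -2 - Y
n = -5048 (n = -7884 + 2836 = -5048)
-35796/f(97, 189) + g(138)/n = -35796/(-2 - 1*97) + (12/138 + (1/76)*138)/(-5048) = -35796/(-2 - 97) + (12*(1/138) + 69/38)*(-1/5048) = -35796/(-99) + (2/23 + 69/38)*(-1/5048) = -35796*(-1/99) + (1663/874)*(-1/5048) = 11932/33 - 1663/4411952 = 52643356385/145594416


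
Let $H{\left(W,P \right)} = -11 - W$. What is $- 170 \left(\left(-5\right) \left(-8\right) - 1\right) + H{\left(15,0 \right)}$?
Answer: $-6656$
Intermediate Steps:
$- 170 \left(\left(-5\right) \left(-8\right) - 1\right) + H{\left(15,0 \right)} = - 170 \left(\left(-5\right) \left(-8\right) - 1\right) - 26 = - 170 \left(40 - 1\right) - 26 = \left(-170\right) 39 - 26 = -6630 - 26 = -6656$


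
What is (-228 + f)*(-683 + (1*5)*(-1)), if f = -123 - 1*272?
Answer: 428624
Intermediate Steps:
f = -395 (f = -123 - 272 = -395)
(-228 + f)*(-683 + (1*5)*(-1)) = (-228 - 395)*(-683 + (1*5)*(-1)) = -623*(-683 + 5*(-1)) = -623*(-683 - 5) = -623*(-688) = 428624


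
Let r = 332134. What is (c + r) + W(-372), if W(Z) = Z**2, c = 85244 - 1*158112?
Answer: 397650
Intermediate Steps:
c = -72868 (c = 85244 - 158112 = -72868)
(c + r) + W(-372) = (-72868 + 332134) + (-372)**2 = 259266 + 138384 = 397650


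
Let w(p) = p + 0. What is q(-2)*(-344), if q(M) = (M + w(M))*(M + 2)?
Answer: 0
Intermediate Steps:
w(p) = p
q(M) = 2*M*(2 + M) (q(M) = (M + M)*(M + 2) = (2*M)*(2 + M) = 2*M*(2 + M))
q(-2)*(-344) = (2*(-2)*(2 - 2))*(-344) = (2*(-2)*0)*(-344) = 0*(-344) = 0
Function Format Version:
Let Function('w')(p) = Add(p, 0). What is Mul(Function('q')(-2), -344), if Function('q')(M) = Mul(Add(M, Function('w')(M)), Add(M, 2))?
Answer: 0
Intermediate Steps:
Function('w')(p) = p
Function('q')(M) = Mul(2, M, Add(2, M)) (Function('q')(M) = Mul(Add(M, M), Add(M, 2)) = Mul(Mul(2, M), Add(2, M)) = Mul(2, M, Add(2, M)))
Mul(Function('q')(-2), -344) = Mul(Mul(2, -2, Add(2, -2)), -344) = Mul(Mul(2, -2, 0), -344) = Mul(0, -344) = 0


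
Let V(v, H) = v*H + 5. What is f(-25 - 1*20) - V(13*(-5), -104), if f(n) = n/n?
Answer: -6764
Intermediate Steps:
V(v, H) = 5 + H*v (V(v, H) = H*v + 5 = 5 + H*v)
f(n) = 1
f(-25 - 1*20) - V(13*(-5), -104) = 1 - (5 - 1352*(-5)) = 1 - (5 - 104*(-65)) = 1 - (5 + 6760) = 1 - 1*6765 = 1 - 6765 = -6764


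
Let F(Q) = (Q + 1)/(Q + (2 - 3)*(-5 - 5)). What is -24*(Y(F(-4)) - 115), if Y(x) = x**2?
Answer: 2754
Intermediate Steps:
F(Q) = (1 + Q)/(10 + Q) (F(Q) = (1 + Q)/(Q - 1*(-10)) = (1 + Q)/(Q + 10) = (1 + Q)/(10 + Q))
-24*(Y(F(-4)) - 115) = -24*(((1 - 4)/(10 - 4))**2 - 115) = -24*((-3/6)**2 - 115) = -24*(((1/6)*(-3))**2 - 115) = -24*((-1/2)**2 - 115) = -24*(1/4 - 115) = -24*(-459/4) = 2754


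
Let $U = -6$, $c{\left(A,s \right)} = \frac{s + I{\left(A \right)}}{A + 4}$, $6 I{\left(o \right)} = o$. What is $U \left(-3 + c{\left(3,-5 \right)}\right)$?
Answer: $\frac{153}{7} \approx 21.857$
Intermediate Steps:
$I{\left(o \right)} = \frac{o}{6}$
$c{\left(A,s \right)} = \frac{s + \frac{A}{6}}{4 + A}$ ($c{\left(A,s \right)} = \frac{s + \frac{A}{6}}{A + 4} = \frac{s + \frac{A}{6}}{4 + A}$)
$U \left(-3 + c{\left(3,-5 \right)}\right) = - 6 \left(-3 + \frac{-5 + \frac{1}{6} \cdot 3}{4 + 3}\right) = - 6 \left(-3 + \frac{-5 + \frac{1}{2}}{7}\right) = - 6 \left(-3 + \frac{1}{7} \left(- \frac{9}{2}\right)\right) = - 6 \left(-3 - \frac{9}{14}\right) = \left(-6\right) \left(- \frac{51}{14}\right) = \frac{153}{7}$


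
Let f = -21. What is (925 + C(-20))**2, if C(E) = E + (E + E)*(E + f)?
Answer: 6477025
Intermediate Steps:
C(E) = E + 2*E*(-21 + E) (C(E) = E + (E + E)*(E - 21) = E + (2*E)*(-21 + E) = E + 2*E*(-21 + E))
(925 + C(-20))**2 = (925 - 20*(-41 + 2*(-20)))**2 = (925 - 20*(-41 - 40))**2 = (925 - 20*(-81))**2 = (925 + 1620)**2 = 2545**2 = 6477025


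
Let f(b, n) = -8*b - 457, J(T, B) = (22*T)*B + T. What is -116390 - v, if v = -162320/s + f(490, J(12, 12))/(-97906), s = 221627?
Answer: -2525486652245639/21698613062 ≈ -1.1639e+5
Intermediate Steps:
J(T, B) = T + 22*B*T (J(T, B) = 22*B*T + T = T + 22*B*T)
f(b, n) = -457 - 8*b
v = -14922040541/21698613062 (v = -162320/221627 + (-457 - 8*490)/(-97906) = -162320*1/221627 + (-457 - 3920)*(-1/97906) = -162320/221627 - 4377*(-1/97906) = -162320/221627 + 4377/97906 = -14922040541/21698613062 ≈ -0.68770)
-116390 - v = -116390 - 1*(-14922040541/21698613062) = -116390 + 14922040541/21698613062 = -2525486652245639/21698613062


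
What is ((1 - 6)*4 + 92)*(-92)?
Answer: -6624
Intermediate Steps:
((1 - 6)*4 + 92)*(-92) = (-5*4 + 92)*(-92) = (-20 + 92)*(-92) = 72*(-92) = -6624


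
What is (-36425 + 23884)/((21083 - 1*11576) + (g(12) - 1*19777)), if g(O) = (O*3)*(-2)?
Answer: 12541/10342 ≈ 1.2126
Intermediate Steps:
g(O) = -6*O (g(O) = (3*O)*(-2) = -6*O)
(-36425 + 23884)/((21083 - 1*11576) + (g(12) - 1*19777)) = (-36425 + 23884)/((21083 - 1*11576) + (-6*12 - 1*19777)) = -12541/((21083 - 11576) + (-72 - 19777)) = -12541/(9507 - 19849) = -12541/(-10342) = -12541*(-1/10342) = 12541/10342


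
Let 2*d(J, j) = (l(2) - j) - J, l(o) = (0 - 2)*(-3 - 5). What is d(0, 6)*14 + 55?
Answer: 125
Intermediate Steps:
l(o) = 16 (l(o) = -2*(-8) = 16)
d(J, j) = 8 - J/2 - j/2 (d(J, j) = ((16 - j) - J)/2 = (16 - J - j)/2 = 8 - J/2 - j/2)
d(0, 6)*14 + 55 = (8 - 1/2*0 - 1/2*6)*14 + 55 = (8 + 0 - 3)*14 + 55 = 5*14 + 55 = 70 + 55 = 125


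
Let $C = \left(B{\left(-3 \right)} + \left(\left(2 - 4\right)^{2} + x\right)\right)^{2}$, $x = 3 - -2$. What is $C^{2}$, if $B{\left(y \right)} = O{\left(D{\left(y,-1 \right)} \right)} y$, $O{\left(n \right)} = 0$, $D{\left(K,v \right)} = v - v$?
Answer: $6561$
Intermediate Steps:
$D{\left(K,v \right)} = 0$
$x = 5$ ($x = 3 + 2 = 5$)
$B{\left(y \right)} = 0$ ($B{\left(y \right)} = 0 y = 0$)
$C = 81$ ($C = \left(0 + \left(\left(2 - 4\right)^{2} + 5\right)\right)^{2} = \left(0 + \left(\left(-2\right)^{2} + 5\right)\right)^{2} = \left(0 + \left(4 + 5\right)\right)^{2} = \left(0 + 9\right)^{2} = 9^{2} = 81$)
$C^{2} = 81^{2} = 6561$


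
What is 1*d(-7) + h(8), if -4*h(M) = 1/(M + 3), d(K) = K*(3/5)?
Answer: -929/220 ≈ -4.2227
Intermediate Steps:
d(K) = 3*K/5 (d(K) = K*(3*(⅕)) = K*(⅗) = 3*K/5)
h(M) = -1/(4*(3 + M)) (h(M) = -1/(4*(M + 3)) = -1/(4*(3 + M)))
1*d(-7) + h(8) = 1*((⅗)*(-7)) - 1/(12 + 4*8) = 1*(-21/5) - 1/(12 + 32) = -21/5 - 1/44 = -929/220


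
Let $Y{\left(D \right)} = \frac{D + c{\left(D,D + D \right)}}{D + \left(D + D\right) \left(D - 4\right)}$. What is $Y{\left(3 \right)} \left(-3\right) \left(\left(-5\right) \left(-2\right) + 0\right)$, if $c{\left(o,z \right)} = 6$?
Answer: $90$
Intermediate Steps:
$Y{\left(D \right)} = \frac{6 + D}{D + 2 D \left(-4 + D\right)}$ ($Y{\left(D \right)} = \frac{D + 6}{D + \left(D + D\right) \left(D - 4\right)} = \frac{6 + D}{D + 2 D \left(-4 + D\right)}$)
$Y{\left(3 \right)} \left(-3\right) \left(\left(-5\right) \left(-2\right) + 0\right) = \frac{6 + 3}{3 \left(-7 + 2 \cdot 3\right)} \left(-3\right) \left(\left(-5\right) \left(-2\right) + 0\right) = \frac{1}{3} \frac{1}{-7 + 6} \cdot 9 \left(-3\right) \left(10 + 0\right) = \frac{1}{3} \frac{1}{-1} \cdot 9 \left(-3\right) 10 = \frac{1}{3} \left(-1\right) 9 \left(-3\right) 10 = \left(-3\right) \left(-3\right) 10 = 9 \cdot 10 = 90$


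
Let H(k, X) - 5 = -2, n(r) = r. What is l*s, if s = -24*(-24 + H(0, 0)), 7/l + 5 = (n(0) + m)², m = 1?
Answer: -882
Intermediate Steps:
H(k, X) = 3 (H(k, X) = 5 - 2 = 3)
l = -7/4 (l = 7/(-5 + (0 + 1)²) = 7/(-5 + 1²) = 7/(-5 + 1) = 7/(-4) = 7*(-¼) = -7/4 ≈ -1.7500)
s = 504 (s = -24*(-24 + 3) = -24*(-21) = 504)
l*s = -7/4*504 = -882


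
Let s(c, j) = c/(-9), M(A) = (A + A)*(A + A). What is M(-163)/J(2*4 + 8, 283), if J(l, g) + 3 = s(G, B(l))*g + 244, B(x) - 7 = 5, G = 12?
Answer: -318828/409 ≈ -779.53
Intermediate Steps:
M(A) = 4*A**2 (M(A) = (2*A)*(2*A) = 4*A**2)
B(x) = 12 (B(x) = 7 + 5 = 12)
s(c, j) = -c/9 (s(c, j) = c*(-1/9) = -c/9)
J(l, g) = 241 - 4*g/3 (J(l, g) = -3 + ((-1/9*12)*g + 244) = -3 + (-4*g/3 + 244) = -3 + (244 - 4*g/3) = 241 - 4*g/3)
M(-163)/J(2*4 + 8, 283) = (4*(-163)**2)/(241 - 4/3*283) = (4*26569)/(241 - 1132/3) = 106276/(-409/3) = 106276*(-3/409) = -318828/409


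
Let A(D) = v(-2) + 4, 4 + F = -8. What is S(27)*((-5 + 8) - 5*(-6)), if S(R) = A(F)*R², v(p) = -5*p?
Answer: 336798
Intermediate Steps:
F = -12 (F = -4 - 8 = -12)
A(D) = 14 (A(D) = -5*(-2) + 4 = 10 + 4 = 14)
S(R) = 14*R²
S(27)*((-5 + 8) - 5*(-6)) = (14*27²)*((-5 + 8) - 5*(-6)) = (14*729)*(3 + 30) = 10206*33 = 336798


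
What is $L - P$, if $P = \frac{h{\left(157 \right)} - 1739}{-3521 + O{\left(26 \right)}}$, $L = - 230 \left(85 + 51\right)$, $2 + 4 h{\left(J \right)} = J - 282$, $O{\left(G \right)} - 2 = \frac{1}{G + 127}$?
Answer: $- \frac{67366442419}{2153624} \approx -31281.0$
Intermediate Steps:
$O{\left(G \right)} = 2 + \frac{1}{127 + G}$ ($O{\left(G \right)} = 2 + \frac{1}{G + 127} = 2 + \frac{1}{127 + G}$)
$h{\left(J \right)} = -71 + \frac{J}{4}$ ($h{\left(J \right)} = - \frac{1}{2} + \frac{J - 282}{4} = - \frac{1}{2} + \frac{-282 + J}{4} = - \frac{1}{2} + \left(- \frac{141}{2} + \frac{J}{4}\right) = -71 + \frac{J}{4}$)
$L = -31280$ ($L = \left(-230\right) 136 = -31280$)
$P = \frac{1083699}{2153624}$ ($P = \frac{\left(-71 + \frac{1}{4} \cdot 157\right) - 1739}{-3521 + \frac{255 + 2 \cdot 26}{127 + 26}} = \frac{\left(-71 + \frac{157}{4}\right) - 1739}{-3521 + \frac{255 + 52}{153}} = \frac{- \frac{127}{4} - 1739}{-3521 + \frac{1}{153} \cdot 307} = - \frac{7083}{4 \left(-3521 + \frac{307}{153}\right)} = - \frac{7083}{4 \left(- \frac{538406}{153}\right)} = \left(- \frac{7083}{4}\right) \left(- \frac{153}{538406}\right) = \frac{1083699}{2153624} \approx 0.5032$)
$L - P = -31280 - \frac{1083699}{2153624} = - \frac{67366442419}{2153624}$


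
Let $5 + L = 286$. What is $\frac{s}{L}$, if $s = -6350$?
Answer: $- \frac{6350}{281} \approx -22.598$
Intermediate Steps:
$L = 281$ ($L = -5 + 286 = 281$)
$\frac{s}{L} = - \frac{6350}{281}$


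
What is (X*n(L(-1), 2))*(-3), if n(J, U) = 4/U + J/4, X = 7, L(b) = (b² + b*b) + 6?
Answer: -84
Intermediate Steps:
L(b) = 6 + 2*b² (L(b) = (b² + b²) + 6 = 2*b² + 6 = 6 + 2*b²)
n(J, U) = 4/U + J/4 (n(J, U) = 4/U + J*(¼) = 4/U + J/4)
(X*n(L(-1), 2))*(-3) = (7*(4/2 + (6 + 2*(-1)²)/4))*(-3) = (7*(4*(½) + (6 + 2*1)/4))*(-3) = (7*(2 + (6 + 2)/4))*(-3) = (7*(2 + (¼)*8))*(-3) = (7*(2 + 2))*(-3) = (7*4)*(-3) = 28*(-3) = -84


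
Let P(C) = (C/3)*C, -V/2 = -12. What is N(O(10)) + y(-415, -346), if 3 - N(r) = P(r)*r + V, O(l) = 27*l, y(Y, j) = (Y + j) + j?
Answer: -6562128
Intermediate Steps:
V = 24 (V = -2*(-12) = 24)
y(Y, j) = Y + 2*j
P(C) = C**2/3 (P(C) = (C*(1/3))*C = (C/3)*C = C**2/3)
N(r) = -21 - r**3/3 (N(r) = 3 - ((r**2/3)*r + 24) = 3 - (r**3/3 + 24) = 3 - (24 + r**3/3) = 3 + (-24 - r**3/3) = -21 - r**3/3)
N(O(10)) + y(-415, -346) = (-21 - (27*10)**3/3) + (-415 + 2*(-346)) = (-21 - 1/3*270**3) + (-415 - 692) = (-21 - 1/3*19683000) - 1107 = (-21 - 6561000) - 1107 = -6561021 - 1107 = -6562128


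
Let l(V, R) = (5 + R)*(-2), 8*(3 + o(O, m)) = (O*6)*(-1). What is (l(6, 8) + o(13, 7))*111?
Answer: -17205/4 ≈ -4301.3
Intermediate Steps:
o(O, m) = -3 - 3*O/4 (o(O, m) = -3 + ((O*6)*(-1))/8 = -3 + ((6*O)*(-1))/8 = -3 + (-6*O)/8 = -3 - 3*O/4)
l(V, R) = -10 - 2*R
(l(6, 8) + o(13, 7))*111 = ((-10 - 2*8) + (-3 - ¾*13))*111 = ((-10 - 16) + (-3 - 39/4))*111 = (-26 - 51/4)*111 = -155/4*111 = -17205/4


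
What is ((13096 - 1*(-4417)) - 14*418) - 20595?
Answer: -8934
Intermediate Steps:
((13096 - 1*(-4417)) - 14*418) - 20595 = ((13096 + 4417) - 5852) - 20595 = (17513 - 5852) - 20595 = 11661 - 20595 = -8934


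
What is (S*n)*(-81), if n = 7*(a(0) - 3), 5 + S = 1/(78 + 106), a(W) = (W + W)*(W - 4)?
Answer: -1563219/184 ≈ -8495.8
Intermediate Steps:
a(W) = 2*W*(-4 + W) (a(W) = (2*W)*(-4 + W) = 2*W*(-4 + W))
S = -919/184 (S = -5 + 1/(78 + 106) = -5 + 1/184 = -919/184 ≈ -4.9946)
n = -21 (n = 7*(2*0*(-4 + 0) - 3) = 7*(2*0*(-4) - 3) = 7*(0 - 3) = 7*(-3) = -21)
(S*n)*(-81) = -919/184*(-21)*(-81) = (19299/184)*(-81) = -1563219/184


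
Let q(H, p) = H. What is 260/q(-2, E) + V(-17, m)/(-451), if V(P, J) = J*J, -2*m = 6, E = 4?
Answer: -58639/451 ≈ -130.02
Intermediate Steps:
m = -3 (m = -½*6 = -3)
V(P, J) = J²
260/q(-2, E) + V(-17, m)/(-451) = 260/(-2) + (-3)²/(-451) = 260*(-½) + 9*(-1/451) = -130 - 9/451 = -58639/451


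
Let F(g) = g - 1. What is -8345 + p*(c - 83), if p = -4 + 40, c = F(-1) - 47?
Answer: -13097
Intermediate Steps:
F(g) = -1 + g
c = -49 (c = (-1 - 1) - 47 = -2 - 47 = -49)
p = 36
-8345 + p*(c - 83) = -8345 + 36*(-49 - 83) = -8345 + 36*(-132) = -8345 - 4752 = -13097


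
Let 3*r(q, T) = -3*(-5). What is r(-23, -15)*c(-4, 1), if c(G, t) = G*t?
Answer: -20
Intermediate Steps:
r(q, T) = 5 (r(q, T) = (-3*(-5))/3 = (⅓)*15 = 5)
r(-23, -15)*c(-4, 1) = 5*(-4*1) = 5*(-4) = -20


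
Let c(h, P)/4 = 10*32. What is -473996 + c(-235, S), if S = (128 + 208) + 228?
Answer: -472716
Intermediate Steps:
S = 564 (S = 336 + 228 = 564)
c(h, P) = 1280 (c(h, P) = 4*(10*32) = 4*320 = 1280)
-473996 + c(-235, S) = -473996 + 1280 = -472716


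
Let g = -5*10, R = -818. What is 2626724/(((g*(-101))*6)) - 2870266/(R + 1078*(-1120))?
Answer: 135854967028/1525324725 ≈ 89.066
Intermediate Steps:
g = -50
2626724/(((g*(-101))*6)) - 2870266/(R + 1078*(-1120)) = 2626724/((-50*(-101)*6)) - 2870266/(-818 + 1078*(-1120)) = 2626724/((5050*6)) - 2870266/(-818 - 1207360) = 2626724/30300 - 2870266/(-1208178) = 2626724*(1/30300) - 2870266*(-1/1208178) = 656681/7575 + 1435133/604089 = 135854967028/1525324725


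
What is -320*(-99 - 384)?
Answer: 154560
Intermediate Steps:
-320*(-99 - 384) = -320*(-483) = 154560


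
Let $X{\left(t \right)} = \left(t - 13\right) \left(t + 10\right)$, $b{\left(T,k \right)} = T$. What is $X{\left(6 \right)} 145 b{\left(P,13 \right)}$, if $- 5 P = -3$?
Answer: $-9744$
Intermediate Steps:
$P = \frac{3}{5}$ ($P = \left(- \frac{1}{5}\right) \left(-3\right) = \frac{3}{5} \approx 0.6$)
$X{\left(t \right)} = \left(-13 + t\right) \left(10 + t\right)$
$X{\left(6 \right)} 145 b{\left(P,13 \right)} = \left(-130 + 6^{2} - 18\right) 145 \cdot \frac{3}{5} = \left(-130 + 36 - 18\right) 145 \cdot \frac{3}{5} = \left(-112\right) 145 \cdot \frac{3}{5} = \left(-16240\right) \frac{3}{5} = -9744$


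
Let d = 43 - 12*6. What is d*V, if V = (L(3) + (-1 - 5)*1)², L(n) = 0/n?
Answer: -1044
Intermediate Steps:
L(n) = 0
d = -29 (d = 43 - 72 = -29)
V = 36 (V = (0 + (-1 - 5)*1)² = (0 - 6*1)² = (0 - 6)² = (-6)² = 36)
d*V = -29*36 = -1044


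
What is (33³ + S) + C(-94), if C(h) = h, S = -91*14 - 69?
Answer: 34500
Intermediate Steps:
S = -1343 (S = -1274 - 69 = -1343)
(33³ + S) + C(-94) = (33³ - 1343) - 94 = (35937 - 1343) - 94 = 34594 - 94 = 34500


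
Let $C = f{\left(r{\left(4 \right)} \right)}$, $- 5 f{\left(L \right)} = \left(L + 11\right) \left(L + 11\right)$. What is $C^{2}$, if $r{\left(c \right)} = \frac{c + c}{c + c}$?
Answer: $\frac{20736}{25} \approx 829.44$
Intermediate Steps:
$r{\left(c \right)} = 1$ ($r{\left(c \right)} = \frac{2 c}{2 c} = 2 c \frac{1}{2 c} = 1$)
$f{\left(L \right)} = - \frac{\left(11 + L\right)^{2}}{5}$ ($f{\left(L \right)} = - \frac{\left(L + 11\right) \left(L + 11\right)}{5} = - \frac{\left(11 + L\right) \left(11 + L\right)}{5} = - \frac{\left(11 + L\right)^{2}}{5}$)
$C = - \frac{144}{5}$ ($C = - \frac{\left(11 + 1\right)^{2}}{5} = - \frac{12^{2}}{5} = \left(- \frac{1}{5}\right) 144 = - \frac{144}{5} \approx -28.8$)
$C^{2} = \left(- \frac{144}{5}\right)^{2} = \frac{20736}{25}$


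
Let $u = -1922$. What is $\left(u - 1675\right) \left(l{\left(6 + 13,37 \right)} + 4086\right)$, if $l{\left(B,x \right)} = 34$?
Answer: $-14819640$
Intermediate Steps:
$\left(u - 1675\right) \left(l{\left(6 + 13,37 \right)} + 4086\right) = \left(-1922 - 1675\right) \left(34 + 4086\right) = \left(-3597\right) 4120 = -14819640$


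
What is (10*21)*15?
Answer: 3150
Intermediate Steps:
(10*21)*15 = 210*15 = 3150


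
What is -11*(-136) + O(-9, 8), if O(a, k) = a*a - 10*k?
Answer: 1497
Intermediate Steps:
O(a, k) = a**2 - 10*k
-11*(-136) + O(-9, 8) = -11*(-136) + ((-9)**2 - 10*8) = 1496 + (81 - 80) = 1496 + 1 = 1497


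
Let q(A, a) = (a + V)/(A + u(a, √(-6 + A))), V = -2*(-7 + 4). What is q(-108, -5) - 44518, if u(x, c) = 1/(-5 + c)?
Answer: -72224994303/1622377 + I*√114/1622377 ≈ -44518.0 + 6.5811e-6*I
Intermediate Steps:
V = 6 (V = -2*(-3) = 6)
q(A, a) = (6 + a)/(A + 1/(-5 + √(-6 + A))) (q(A, a) = (a + 6)/(A + 1/(-5 + √(-6 + A))) = (6 + a)/(A + 1/(-5 + √(-6 + A))))
q(-108, -5) - 44518 = (-5 + √(-6 - 108))*(6 - 5)/(1 - 108*(-5 + √(-6 - 108))) - 44518 = (-5 + √(-114))*1/(1 - 108*(-5 + √(-114))) - 44518 = (-5 + I*√114)*1/(1 - 108*(-5 + I*√114)) - 44518 = (-5 + I*√114)*1/(1 + (540 - 108*I*√114)) - 44518 = (-5 + I*√114)*1/(541 - 108*I*√114) - 44518 = (-5 + I*√114)/(541 - 108*I*√114) - 44518 = -44518 + (-5 + I*√114)/(541 - 108*I*√114)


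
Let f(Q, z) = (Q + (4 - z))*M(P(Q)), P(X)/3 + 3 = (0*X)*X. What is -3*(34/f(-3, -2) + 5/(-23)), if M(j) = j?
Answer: 917/207 ≈ 4.4300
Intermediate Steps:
P(X) = -9 (P(X) = -9 + 3*((0*X)*X) = -9 + 3*(0*X) = -9 + 3*0 = -9 + 0 = -9)
f(Q, z) = -36 - 9*Q + 9*z (f(Q, z) = (Q + (4 - z))*(-9) = (4 + Q - z)*(-9) = -36 - 9*Q + 9*z)
-3*(34/f(-3, -2) + 5/(-23)) = -3*(34/(-36 - 9*(-3) + 9*(-2)) + 5/(-23)) = -3*(34/(-36 + 27 - 18) + 5*(-1/23)) = -3*(34/(-27) - 5/23) = -3*(34*(-1/27) - 5/23) = -3*(-34/27 - 5/23) = -3*(-917/621) = 917/207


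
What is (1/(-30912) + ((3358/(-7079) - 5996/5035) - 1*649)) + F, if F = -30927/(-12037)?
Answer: -8595201175617496001/13262236018772160 ≈ -648.10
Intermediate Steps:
F = 30927/12037 (F = -30927*(-1/12037) = 30927/12037 ≈ 2.5693)
(1/(-30912) + ((3358/(-7079) - 5996/5035) - 1*649)) + F = (1/(-30912) + ((3358/(-7079) - 5996/5035) - 1*649)) + 30927/12037 = (-1/30912 + ((3358*(-1/7079) - 5996*1/5035) - 649)) + 30927/12037 = (-1/30912 + ((-3358/7079 - 5996/5035) - 649)) + 30927/12037 = (-1/30912 + (-59353214/35642765 - 649)) + 30927/12037 = (-1/30912 - 23191507699/35642765) + 30927/12037 = -716895921634253/1101789151680 + 30927/12037 = -8595201175617496001/13262236018772160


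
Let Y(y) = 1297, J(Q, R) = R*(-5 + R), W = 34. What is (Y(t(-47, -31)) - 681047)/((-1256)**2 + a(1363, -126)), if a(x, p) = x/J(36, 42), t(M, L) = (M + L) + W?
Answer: -1056331500/2451492307 ≈ -0.43089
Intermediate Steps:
t(M, L) = 34 + L + M (t(M, L) = (M + L) + 34 = (L + M) + 34 = 34 + L + M)
a(x, p) = x/1554 (a(x, p) = x/((42*(-5 + 42))) = x/((42*37)) = x/1554)
(Y(t(-47, -31)) - 681047)/((-1256)**2 + a(1363, -126)) = (1297 - 681047)/((-1256)**2 + (1/1554)*1363) = -679750/(1577536 + 1363/1554) = -679750/2451492307/1554 = -679750*1554/2451492307 = -1056331500/2451492307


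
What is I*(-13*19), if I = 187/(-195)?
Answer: 3553/15 ≈ 236.87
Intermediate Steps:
I = -187/195 (I = 187*(-1/195) = -187/195 ≈ -0.95897)
I*(-13*19) = -(-187)*19/15 = -187/195*(-247) = 3553/15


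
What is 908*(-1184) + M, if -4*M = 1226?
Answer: -2150757/2 ≈ -1.0754e+6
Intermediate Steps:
M = -613/2 (M = -1/4*1226 = -613/2 ≈ -306.50)
908*(-1184) + M = 908*(-1184) - 613/2 = -1075072 - 613/2 = -2150757/2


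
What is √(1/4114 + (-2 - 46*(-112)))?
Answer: √720361434/374 ≈ 71.764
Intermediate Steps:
√(1/4114 + (-2 - 46*(-112))) = √(1/4114 + (-2 + 5152)) = √(1/4114 + 5150) = √(21187101/4114) = √720361434/374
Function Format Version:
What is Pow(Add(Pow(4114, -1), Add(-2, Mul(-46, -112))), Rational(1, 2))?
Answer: Mul(Rational(1, 374), Pow(720361434, Rational(1, 2))) ≈ 71.764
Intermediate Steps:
Pow(Add(Pow(4114, -1), Add(-2, Mul(-46, -112))), Rational(1, 2)) = Pow(Add(Rational(1, 4114), Add(-2, 5152)), Rational(1, 2)) = Pow(Add(Rational(1, 4114), 5150), Rational(1, 2)) = Pow(Rational(21187101, 4114), Rational(1, 2)) = Mul(Rational(1, 374), Pow(720361434, Rational(1, 2)))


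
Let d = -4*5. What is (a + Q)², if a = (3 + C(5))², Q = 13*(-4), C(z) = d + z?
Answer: 8464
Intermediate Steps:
d = -20
C(z) = -20 + z
Q = -52
a = 144 (a = (3 + (-20 + 5))² = (3 - 15)² = (-12)² = 144)
(a + Q)² = (144 - 52)² = 92² = 8464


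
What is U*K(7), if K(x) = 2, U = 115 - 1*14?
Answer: 202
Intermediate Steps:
U = 101 (U = 115 - 14 = 101)
U*K(7) = 101*2 = 202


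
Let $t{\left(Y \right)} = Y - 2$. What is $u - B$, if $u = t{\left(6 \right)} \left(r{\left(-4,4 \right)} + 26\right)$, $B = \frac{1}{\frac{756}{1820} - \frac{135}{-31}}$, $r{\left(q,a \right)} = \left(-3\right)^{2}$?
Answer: $\frac{1343665}{9612} \approx 139.79$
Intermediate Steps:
$r{\left(q,a \right)} = 9$
$t{\left(Y \right)} = -2 + Y$
$B = \frac{2015}{9612}$ ($B = \frac{1}{756 \cdot \frac{1}{1820} - - \frac{135}{31}} = \frac{1}{\frac{27}{65} + \frac{135}{31}} = \frac{1}{\frac{9612}{2015}} = \frac{2015}{9612} \approx 0.20963$)
$u = 140$ ($u = \left(-2 + 6\right) \left(9 + 26\right) = 4 \cdot 35 = 140$)
$u - B = 140 - \frac{2015}{9612} = \frac{1343665}{9612}$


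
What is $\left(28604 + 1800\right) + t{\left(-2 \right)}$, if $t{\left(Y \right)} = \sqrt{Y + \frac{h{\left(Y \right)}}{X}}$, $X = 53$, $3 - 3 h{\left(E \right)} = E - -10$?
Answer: $30404 + \frac{i \sqrt{51357}}{159} \approx 30404.0 + 1.4253 i$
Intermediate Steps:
$h{\left(E \right)} = - \frac{7}{3} - \frac{E}{3}$ ($h{\left(E \right)} = 1 - \frac{E - -10}{3} = 1 - \frac{E + 10}{3} = 1 - \frac{10 + E}{3} = 1 - \left(\frac{10}{3} + \frac{E}{3}\right) = - \frac{7}{3} - \frac{E}{3}$)
$t{\left(Y \right)} = \sqrt{- \frac{7}{159} + \frac{158 Y}{159}}$ ($t{\left(Y \right)} = \sqrt{Y + \frac{- \frac{7}{3} - \frac{Y}{3}}{53}} = \sqrt{Y + \left(- \frac{7}{3} - \frac{Y}{3}\right) \frac{1}{53}} = \sqrt{Y - \left(\frac{7}{159} + \frac{Y}{159}\right)} = \sqrt{- \frac{7}{159} + \frac{158 Y}{159}}$)
$\left(28604 + 1800\right) + t{\left(-2 \right)} = \left(28604 + 1800\right) + \frac{\sqrt{-1113 + 25122 \left(-2\right)}}{159} = 30404 + \frac{\sqrt{-1113 - 50244}}{159} = 30404 + \frac{\sqrt{-51357}}{159} = 30404 + \frac{i \sqrt{51357}}{159}$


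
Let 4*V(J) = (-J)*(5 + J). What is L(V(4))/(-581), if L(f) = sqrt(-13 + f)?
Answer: -I*sqrt(22)/581 ≈ -0.008073*I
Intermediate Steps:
V(J) = -J*(5 + J)/4 (V(J) = ((-J)*(5 + J))/4 = (-J*(5 + J))/4 = -J*(5 + J)/4)
L(V(4))/(-581) = sqrt(-13 - 1/4*4*(5 + 4))/(-581) = sqrt(-13 - 1/4*4*9)*(-1/581) = sqrt(-13 - 9)*(-1/581) = sqrt(-22)*(-1/581) = (I*sqrt(22))*(-1/581) = -I*sqrt(22)/581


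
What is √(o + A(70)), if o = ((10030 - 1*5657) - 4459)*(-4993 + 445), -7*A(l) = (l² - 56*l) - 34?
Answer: 5*√766346/7 ≈ 625.29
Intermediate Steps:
A(l) = 34/7 + 8*l - l²/7 (A(l) = -((l² - 56*l) - 34)/7 = -(-34 + l² - 56*l)/7 = 34/7 + 8*l - l²/7)
o = 391128 (o = ((10030 - 5657) - 4459)*(-4548) = (4373 - 4459)*(-4548) = -86*(-4548) = 391128)
√(o + A(70)) = √(391128 + (34/7 + 8*70 - ⅐*70²)) = √(391128 + (34/7 + 560 - ⅐*4900)) = √(391128 + (34/7 + 560 - 700)) = √(391128 - 946/7) = √(2736950/7) = 5*√766346/7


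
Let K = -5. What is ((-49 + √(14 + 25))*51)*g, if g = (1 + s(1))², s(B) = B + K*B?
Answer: -22491 + 459*√39 ≈ -19625.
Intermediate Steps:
s(B) = -4*B (s(B) = B - 5*B = -4*B)
g = 9 (g = (1 - 4*1)² = (1 - 4)² = (-3)² = 9)
((-49 + √(14 + 25))*51)*g = ((-49 + √(14 + 25))*51)*9 = ((-49 + √39)*51)*9 = (-2499 + 51*√39)*9 = -22491 + 459*√39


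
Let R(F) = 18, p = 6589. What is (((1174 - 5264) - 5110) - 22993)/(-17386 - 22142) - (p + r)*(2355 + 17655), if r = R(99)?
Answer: -580649055863/4392 ≈ -1.3221e+8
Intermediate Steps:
r = 18
(((1174 - 5264) - 5110) - 22993)/(-17386 - 22142) - (p + r)*(2355 + 17655) = (((1174 - 5264) - 5110) - 22993)/(-17386 - 22142) - (6589 + 18)*(2355 + 17655) = ((-4090 - 5110) - 22993)/(-39528) - 6607*20010 = (-9200 - 22993)*(-1/39528) - 1*132206070 = -32193*(-1/39528) - 132206070 = 3577/4392 - 132206070 = -580649055863/4392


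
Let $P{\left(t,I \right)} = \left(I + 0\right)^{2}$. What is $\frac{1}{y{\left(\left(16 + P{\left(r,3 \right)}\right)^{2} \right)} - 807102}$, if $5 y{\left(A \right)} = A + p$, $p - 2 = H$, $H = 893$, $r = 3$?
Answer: $- \frac{1}{806798} \approx -1.2395 \cdot 10^{-6}$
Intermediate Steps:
$P{\left(t,I \right)} = I^{2}$
$p = 895$ ($p = 2 + 893 = 895$)
$y{\left(A \right)} = 179 + \frac{A}{5}$ ($y{\left(A \right)} = \frac{A + 895}{5} = \frac{895 + A}{5} = 179 + \frac{A}{5}$)
$\frac{1}{y{\left(\left(16 + P{\left(r,3 \right)}\right)^{2} \right)} - 807102} = \frac{1}{\left(179 + \frac{\left(16 + 3^{2}\right)^{2}}{5}\right) - 807102} = \frac{1}{\left(179 + \frac{\left(16 + 9\right)^{2}}{5}\right) - 807102} = \frac{1}{\left(179 + \frac{25^{2}}{5}\right) - 807102} = \frac{1}{\left(179 + \frac{1}{5} \cdot 625\right) - 807102} = \frac{1}{\left(179 + 125\right) - 807102} = \frac{1}{304 - 807102} = \frac{1}{-806798} = - \frac{1}{806798}$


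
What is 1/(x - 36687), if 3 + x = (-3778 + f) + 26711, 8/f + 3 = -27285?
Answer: -3411/46925128 ≈ -7.2690e-5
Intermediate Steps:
f = -1/3411 (f = 8/(-3 - 27285) = 8/(-27288) = 8*(-1/27288) = -1/3411 ≈ -0.00029317)
x = 78214229/3411 (x = -3 + ((-3778 - 1/3411) + 26711) = -3 + (-12886759/3411 + 26711) = -3 + 78224462/3411 = 78214229/3411 ≈ 22930.)
1/(x - 36687) = 1/(78214229/3411 - 36687) = 1/(-46925128/3411) = -3411/46925128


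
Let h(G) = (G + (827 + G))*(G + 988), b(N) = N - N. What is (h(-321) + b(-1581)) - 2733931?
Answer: -2610536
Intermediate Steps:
b(N) = 0
h(G) = (827 + 2*G)*(988 + G)
(h(-321) + b(-1581)) - 2733931 = ((817076 + 2*(-321)² + 2803*(-321)) + 0) - 2733931 = ((817076 + 2*103041 - 899763) + 0) - 2733931 = ((817076 + 206082 - 899763) + 0) - 2733931 = (123395 + 0) - 2733931 = 123395 - 2733931 = -2610536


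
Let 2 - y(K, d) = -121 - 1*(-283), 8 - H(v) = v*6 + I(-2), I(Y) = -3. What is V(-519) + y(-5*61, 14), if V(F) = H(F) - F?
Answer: 3484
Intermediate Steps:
H(v) = 11 - 6*v (H(v) = 8 - (v*6 - 3) = 8 - (6*v - 3) = 8 - (-3 + 6*v) = 8 + (3 - 6*v) = 11 - 6*v)
y(K, d) = -160 (y(K, d) = 2 - (-121 - 1*(-283)) = 2 - (-121 + 283) = 2 - 1*162 = 2 - 162 = -160)
V(F) = 11 - 7*F (V(F) = (11 - 6*F) - F = 11 - 7*F)
V(-519) + y(-5*61, 14) = (11 - 7*(-519)) - 160 = (11 + 3633) - 160 = 3644 - 160 = 3484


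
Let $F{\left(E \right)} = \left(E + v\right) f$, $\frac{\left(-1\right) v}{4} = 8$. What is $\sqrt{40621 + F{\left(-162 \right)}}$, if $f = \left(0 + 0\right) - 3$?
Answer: $\sqrt{41203} \approx 202.99$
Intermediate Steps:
$v = -32$ ($v = \left(-4\right) 8 = -32$)
$f = -3$ ($f = 0 - 3 = -3$)
$F{\left(E \right)} = 96 - 3 E$ ($F{\left(E \right)} = \left(E - 32\right) \left(-3\right) = \left(-32 + E\right) \left(-3\right) = 96 - 3 E$)
$\sqrt{40621 + F{\left(-162 \right)}} = \sqrt{40621 + \left(96 - -486\right)} = \sqrt{40621 + \left(96 + 486\right)} = \sqrt{40621 + 582} = \sqrt{41203}$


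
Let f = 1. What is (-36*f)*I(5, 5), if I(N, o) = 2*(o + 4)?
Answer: -648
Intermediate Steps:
I(N, o) = 8 + 2*o (I(N, o) = 2*(4 + o) = 8 + 2*o)
(-36*f)*I(5, 5) = (-36*1)*(8 + 2*5) = -36*(8 + 10) = -36*18 = -648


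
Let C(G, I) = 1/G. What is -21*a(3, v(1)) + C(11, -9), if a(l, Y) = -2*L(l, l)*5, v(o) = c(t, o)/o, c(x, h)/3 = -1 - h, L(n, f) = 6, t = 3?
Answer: 13861/11 ≈ 1260.1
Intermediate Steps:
c(x, h) = -3 - 3*h (c(x, h) = 3*(-1 - h) = -3 - 3*h)
v(o) = (-3 - 3*o)/o
a(l, Y) = -60 (a(l, Y) = -2*6*5 = -12*5 = -60)
-21*a(3, v(1)) + C(11, -9) = -21*(-60) + 1/11 = 1260 + 1/11 = 13861/11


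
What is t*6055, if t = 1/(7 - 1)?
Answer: 6055/6 ≈ 1009.2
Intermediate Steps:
t = ⅙ (t = 1/6 = ⅙ ≈ 0.16667)
t*6055 = (⅙)*6055 = 6055/6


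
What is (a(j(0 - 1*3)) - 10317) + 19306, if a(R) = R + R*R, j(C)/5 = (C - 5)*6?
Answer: 66349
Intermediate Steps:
j(C) = -150 + 30*C (j(C) = 5*((C - 5)*6) = 5*((-5 + C)*6) = 5*(-30 + 6*C) = -150 + 30*C)
a(R) = R + R**2
(a(j(0 - 1*3)) - 10317) + 19306 = ((-150 + 30*(0 - 1*3))*(1 + (-150 + 30*(0 - 1*3))) - 10317) + 19306 = ((-150 + 30*(0 - 3))*(1 + (-150 + 30*(0 - 3))) - 10317) + 19306 = ((-150 + 30*(-3))*(1 + (-150 + 30*(-3))) - 10317) + 19306 = ((-150 - 90)*(1 + (-150 - 90)) - 10317) + 19306 = (-240*(1 - 240) - 10317) + 19306 = (-240*(-239) - 10317) + 19306 = (57360 - 10317) + 19306 = 47043 + 19306 = 66349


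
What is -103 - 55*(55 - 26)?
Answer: -1698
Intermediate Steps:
-103 - 55*(55 - 26) = -103 - 55*29 = -103 - 1595 = -1698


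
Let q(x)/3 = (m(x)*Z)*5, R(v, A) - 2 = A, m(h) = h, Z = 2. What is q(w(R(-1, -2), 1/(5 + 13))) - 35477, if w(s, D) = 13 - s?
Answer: -35087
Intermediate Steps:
R(v, A) = 2 + A
q(x) = 30*x (q(x) = 3*((x*2)*5) = 3*((2*x)*5) = 3*(10*x) = 30*x)
q(w(R(-1, -2), 1/(5 + 13))) - 35477 = 30*(13 - (2 - 2)) - 35477 = 30*(13 - 1*0) - 35477 = 30*(13 + 0) - 35477 = 30*13 - 35477 = 390 - 35477 = -35087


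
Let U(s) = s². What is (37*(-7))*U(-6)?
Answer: -9324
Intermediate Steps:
(37*(-7))*U(-6) = (37*(-7))*(-6)² = -259*36 = -9324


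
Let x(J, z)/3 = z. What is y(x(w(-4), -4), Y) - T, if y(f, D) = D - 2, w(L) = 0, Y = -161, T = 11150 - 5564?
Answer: -5749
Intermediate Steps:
T = 5586
x(J, z) = 3*z
y(f, D) = -2 + D
y(x(w(-4), -4), Y) - T = (-2 - 161) - 1*5586 = -163 - 5586 = -5749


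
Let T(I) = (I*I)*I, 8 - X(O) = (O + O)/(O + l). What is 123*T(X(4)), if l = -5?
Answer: 503808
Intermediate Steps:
X(O) = 8 - 2*O/(-5 + O) (X(O) = 8 - (O + O)/(O - 5) = 8 - 2*O/(-5 + O))
T(I) = I³ (T(I) = I²*I = I³)
123*T(X(4)) = 123*(2*(-20 + 3*4)/(-5 + 4))³ = 123*(2*(-20 + 12)/(-1))³ = 123*(2*(-1)*(-8))³ = 123*16³ = 123*4096 = 503808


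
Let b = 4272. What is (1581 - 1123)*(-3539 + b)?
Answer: 335714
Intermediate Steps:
(1581 - 1123)*(-3539 + b) = (1581 - 1123)*(-3539 + 4272) = 458*733 = 335714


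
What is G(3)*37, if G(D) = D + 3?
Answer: 222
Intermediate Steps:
G(D) = 3 + D
G(3)*37 = (3 + 3)*37 = 6*37 = 222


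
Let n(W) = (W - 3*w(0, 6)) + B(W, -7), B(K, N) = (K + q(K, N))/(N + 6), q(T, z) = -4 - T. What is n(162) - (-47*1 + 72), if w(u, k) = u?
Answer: 141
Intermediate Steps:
B(K, N) = -4/(6 + N) (B(K, N) = (K + (-4 - K))/(N + 6) = -4/(6 + N))
n(W) = 4 + W (n(W) = (W - 3*0) - 4/(6 - 7) = (W + 0) - 4/(-1) = W - 4*(-1) = W + 4 = 4 + W)
n(162) - (-47*1 + 72) = (4 + 162) - (-47*1 + 72) = 166 - (-47 + 72) = 166 - 1*25 = 166 - 25 = 141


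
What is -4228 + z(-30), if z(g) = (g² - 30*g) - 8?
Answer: -2436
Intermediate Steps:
z(g) = -8 + g² - 30*g
-4228 + z(-30) = -4228 + (-8 + (-30)² - 30*(-30)) = -4228 + (-8 + 900 + 900) = -4228 + 1792 = -2436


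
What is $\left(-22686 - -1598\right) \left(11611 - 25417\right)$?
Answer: $291140928$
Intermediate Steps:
$\left(-22686 - -1598\right) \left(11611 - 25417\right) = \left(-22686 + \left(-5830 + 7428\right)\right) \left(-13806\right) = \left(-22686 + 1598\right) \left(-13806\right) = \left(-21088\right) \left(-13806\right) = 291140928$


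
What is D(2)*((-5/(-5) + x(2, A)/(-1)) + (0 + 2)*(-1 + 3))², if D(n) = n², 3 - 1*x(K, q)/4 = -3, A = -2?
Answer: 1444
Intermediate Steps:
x(K, q) = 24 (x(K, q) = 12 - 4*(-3) = 12 + 12 = 24)
D(2)*((-5/(-5) + x(2, A)/(-1)) + (0 + 2)*(-1 + 3))² = 2²*((-5/(-5) + 24/(-1)) + (0 + 2)*(-1 + 3))² = 4*((-5*(-⅕) + 24*(-1)) + 2*2)² = 4*((1 - 24) + 4)² = 4*(-23 + 4)² = 4*(-19)² = 4*361 = 1444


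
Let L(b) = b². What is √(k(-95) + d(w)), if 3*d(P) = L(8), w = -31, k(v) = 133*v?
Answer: I*√113523/3 ≈ 112.31*I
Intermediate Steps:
d(P) = 64/3 (d(P) = (⅓)*8² = (⅓)*64 = 64/3)
√(k(-95) + d(w)) = √(133*(-95) + 64/3) = √(-12635 + 64/3) = √(-37841/3) = I*√113523/3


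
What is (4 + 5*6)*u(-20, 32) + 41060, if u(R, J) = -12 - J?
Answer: 39564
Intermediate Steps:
(4 + 5*6)*u(-20, 32) + 41060 = (4 + 5*6)*(-12 - 1*32) + 41060 = (4 + 30)*(-12 - 32) + 41060 = 34*(-44) + 41060 = -1496 + 41060 = 39564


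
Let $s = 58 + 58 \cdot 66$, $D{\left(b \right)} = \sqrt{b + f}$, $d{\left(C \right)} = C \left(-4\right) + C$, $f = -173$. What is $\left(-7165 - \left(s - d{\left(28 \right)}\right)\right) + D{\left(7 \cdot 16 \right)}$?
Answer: $-11135 + i \sqrt{61} \approx -11135.0 + 7.8102 i$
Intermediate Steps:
$d{\left(C \right)} = - 3 C$ ($d{\left(C \right)} = - 4 C + C = - 3 C$)
$D{\left(b \right)} = \sqrt{-173 + b}$ ($D{\left(b \right)} = \sqrt{b - 173} = \sqrt{-173 + b}$)
$s = 3886$ ($s = 58 + 3828 = 3886$)
$\left(-7165 - \left(s - d{\left(28 \right)}\right)\right) + D{\left(7 \cdot 16 \right)} = \left(-7165 - 3970\right) + \sqrt{-173 + 7 \cdot 16} = \left(-7165 - 3970\right) + \sqrt{-173 + 112} = \left(-7165 - 3970\right) + \sqrt{-61} = -11135 + i \sqrt{61}$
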